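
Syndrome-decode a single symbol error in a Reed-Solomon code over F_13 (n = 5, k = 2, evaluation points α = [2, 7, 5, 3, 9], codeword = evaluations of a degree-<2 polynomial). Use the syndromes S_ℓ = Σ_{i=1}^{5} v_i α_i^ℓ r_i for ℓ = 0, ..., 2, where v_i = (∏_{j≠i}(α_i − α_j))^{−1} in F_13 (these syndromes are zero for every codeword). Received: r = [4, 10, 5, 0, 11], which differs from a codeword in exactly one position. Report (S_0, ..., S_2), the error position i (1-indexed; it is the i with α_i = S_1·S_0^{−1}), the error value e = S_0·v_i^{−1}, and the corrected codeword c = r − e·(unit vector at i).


S = (2, 5, 6), error at position 5, error magnitude e = 9, c = [4, 10, 5, 0, 2].

Step 1: column multipliers v_i = (∏_{j≠i}(α_i − α_j))^{−1} mod 13.
  i = 1 (α = 2): (2−7)(2−5)(2−3)(2−9) = (−5)·(−3)·(−1)·(−7) = 105 ≡ 1, so v_1 = 1^{−1} = 1 (mod 13).
  i = 2 (α = 7): (7−2)(7−5)(7−3)(7−9) = 5·2·4·(−2) = −80 ≡ 11, so v_2 = 11^{−1} = 6 (mod 13).
  i = 3 (α = 5): (5−2)(5−7)(5−3)(5−9) = 3·(−2)·2·(−4) = 48 ≡ 9, so v_3 = 9^{−1} = 3 (mod 13).
  i = 4 (α = 3): (3−2)(3−7)(3−5)(3−9) = 1·(−4)·(−2)·(−6) = −48 ≡ 4, so v_4 = 4^{−1} = 10 (mod 13).
  i = 5 (α = 9): (9−2)(9−7)(9−5)(9−3) = 7·2·4·6 = 336 ≡ 11, so v_5 = 11^{−1} = 6 (mod 13).
  v = [1, 6, 3, 10, 6].
Step 2: syndromes of r = [4, 10, 5, 0, 11] (all sums mod 13).
  S_0 = Σ v_i r_i = 1·4 + 6·10 + 3·5 + 10·0 + 6·11 = 145 ≡ 2.
  S_1 = Σ v_i α_i r_i = 1·2·4 + 6·7·10 + 3·5·5 + 10·3·0 + 6·9·11 = 1097 ≡ 5.
  α_i^2 mod 13 = [4, 10, 12, 9, 3].
  S_2 = Σ v_i α_i^2 r_i = 1·4·4 + 6·10·10 + 3·12·5 + 10·9·0 + 6·3·11 = 994 ≡ 6.
  S = (2, 5, 6) ≠ 0, so r is not a codeword (an error is present).
Step 3: locate the error. For a single error e at position i, S_ℓ = v_i·e·α_i^ℓ, so α_err = S_1/S_0.
  S_0^{−1} = 2^{−1} = 7 (mod 13), so α_err = 5·7 = 35 ≡ 9 = α_5. Error position i = 5.
  Consistency check: S_2/S_1 = 6·8 = 48 ≡ 9 = α_err ✓ (single-error assumption holds).
Step 4: error magnitude e = S_0/v_5 = S_0·∏_{j≠5}(α_5 − α_j) = 2·11 = 22 ≡ 9 (mod 13).
Step 5: correct position 5: c_5 = r_5 − e = 11 − 9 ≡ 2 (mod 13). Hence c = [4, 10, 5, 0, 2].
  Check: interpolating c through the α_i gives m(x) = 12 + 9·x (degree < 2) with m(α_i) = c_i for every i, so c is indeed a codeword.


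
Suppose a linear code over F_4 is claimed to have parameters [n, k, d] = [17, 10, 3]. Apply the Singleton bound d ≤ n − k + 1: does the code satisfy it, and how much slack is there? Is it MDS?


Singleton RHS = n − k + 1 = 8, slack = 5, bound satisfied, not MDS.

Singleton bound: d ≤ n − k + 1.
Here n = 17, k = 10, so n − k + 1 = 8.
Given d = 3, check d ≤ 8: YES.
Slack = (n − k + 1) − d = 5.
The code is NOT MDS (slack = 5 > 0).
Description: the claimed parameters are [17, 10, 3]_4; such a code would be non-MDS.


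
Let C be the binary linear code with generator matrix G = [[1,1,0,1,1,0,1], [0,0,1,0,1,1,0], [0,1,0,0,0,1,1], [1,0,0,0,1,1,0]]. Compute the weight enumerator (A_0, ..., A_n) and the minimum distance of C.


Weight distribution: A_0 = 1, A_1 = 1, A_2 = 1, A_3 = 4, A_4 = 5, A_5 = 3, A_6 = 1. Minimum distance d = 1.

Enumerate all 2^4 = 16 messages m ∈ F_2^4.
For each, compute codeword c = mG in F_2^7, then tally its weight.
  m = 0000 → c = 0000000, weight = 0.
  m = 1000 → c = 1101101, weight = 5.
  m = 0100 → c = 0010110, weight = 3.
  m = 1100 → c = 1111011, weight = 6.
  m = 0010 → c = 0100011, weight = 3.
  m = 1010 → c = 1001110, weight = 4.
  m = 0110 → c = 0110101, weight = 4.
  m = 1110 → c = 1011000, weight = 3.
  m = 0001 → c = 1000110, weight = 3.
  m = 1001 → c = 0101011, weight = 4.
  m = 0101 → c = 1010000, weight = 2.
  m = 1101 → c = 0111101, weight = 5.
  m = 0011 → c = 1100101, weight = 4.
  m = 1011 → c = 0001000, weight = 1.
  m = 0111 → c = 1110011, weight = 5.
  m = 1111 → c = 0011110, weight = 4.
Tally weights:
  weight 0: 1 codewords.
  weight 1: 1 codewords.
  weight 2: 1 codewords.
  weight 3: 4 codewords.
  weight 4: 5 codewords.
  weight 5: 3 codewords.
  weight 6: 1 codewords.
Minimum distance d = smallest w > 0 with A_w > 0 = 1.
Sanity: Σ A_w = 16 = 2^4 = 16 ✓.


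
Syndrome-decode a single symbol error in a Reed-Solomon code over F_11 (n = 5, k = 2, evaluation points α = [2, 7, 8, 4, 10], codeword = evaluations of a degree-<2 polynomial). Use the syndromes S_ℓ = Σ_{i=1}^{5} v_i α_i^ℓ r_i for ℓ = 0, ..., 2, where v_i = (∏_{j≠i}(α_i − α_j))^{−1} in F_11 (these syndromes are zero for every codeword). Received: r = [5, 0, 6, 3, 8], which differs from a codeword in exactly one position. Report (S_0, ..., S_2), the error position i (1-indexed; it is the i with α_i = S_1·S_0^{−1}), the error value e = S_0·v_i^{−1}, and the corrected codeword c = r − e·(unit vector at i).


S = (1, 8, 9), error at position 3, error magnitude e = 7, c = [5, 0, 10, 3, 8].

Step 1: column multipliers v_i = (∏_{j≠i}(α_i − α_j))^{−1} mod 11.
  i = 1 (α = 2): (2−7)(2−8)(2−4)(2−10) = (−5)·(−6)·(−2)·(−8) = 480 ≡ 7, so v_1 = 7^{−1} = 8 (mod 11).
  i = 2 (α = 7): (7−2)(7−8)(7−4)(7−10) = 5·(−1)·3·(−3) = 45 ≡ 1, so v_2 = 1^{−1} = 1 (mod 11).
  i = 3 (α = 8): (8−2)(8−7)(8−4)(8−10) = 6·1·4·(−2) = −48 ≡ 7, so v_3 = 7^{−1} = 8 (mod 11).
  i = 4 (α = 4): (4−2)(4−7)(4−8)(4−10) = 2·(−3)·(−4)·(−6) = −144 ≡ 10, so v_4 = 10^{−1} = 10 (mod 11).
  i = 5 (α = 10): (10−2)(10−7)(10−8)(10−4) = 8·3·2·6 = 288 ≡ 2, so v_5 = 2^{−1} = 6 (mod 11).
  v = [8, 1, 8, 10, 6].
Step 2: syndromes of r = [5, 0, 6, 3, 8] (all sums mod 11).
  S_0 = Σ v_i r_i = 8·5 + 1·0 + 8·6 + 10·3 + 6·8 = 166 ≡ 1.
  S_1 = Σ v_i α_i r_i = 8·2·5 + 1·7·0 + 8·8·6 + 10·4·3 + 6·10·8 = 1064 ≡ 8.
  α_i^2 mod 11 = [4, 5, 9, 5, 1].
  S_2 = Σ v_i α_i^2 r_i = 8·4·5 + 1·5·0 + 8·9·6 + 10·5·3 + 6·1·8 = 790 ≡ 9.
  S = (1, 8, 9) ≠ 0, so r is not a codeword (an error is present).
Step 3: locate the error. For a single error e at position i, S_ℓ = v_i·e·α_i^ℓ, so α_err = S_1/S_0.
  S_0^{−1} = 1^{−1} = 1 (mod 11), so α_err = 8·1 = 8 ≡ 8 = α_3. Error position i = 3.
  Consistency check: S_2/S_1 = 9·7 = 63 ≡ 8 = α_err ✓ (single-error assumption holds).
Step 4: error magnitude e = S_0/v_3 = S_0·∏_{j≠3}(α_3 − α_j) = 1·7 = 7 ≡ 7 (mod 11).
Step 5: correct position 3: c_3 = r_3 − e = 6 − 7 ≡ 10 (mod 11). Hence c = [5, 0, 10, 3, 8].
  Check: interpolating c through the α_i gives m(x) = 7 + 10·x (degree < 2) with m(α_i) = c_i for every i, so c is indeed a codeword.


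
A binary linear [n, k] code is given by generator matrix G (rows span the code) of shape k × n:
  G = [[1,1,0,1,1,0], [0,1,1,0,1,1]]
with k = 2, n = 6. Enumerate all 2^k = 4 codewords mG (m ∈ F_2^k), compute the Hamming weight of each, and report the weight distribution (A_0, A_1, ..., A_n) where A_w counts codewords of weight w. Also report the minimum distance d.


Weight distribution: A_0 = 1, A_4 = 3. Minimum distance d = 4.

Enumerate all 2^2 = 4 messages m ∈ F_2^2.
For each, compute codeword c = mG in F_2^6, then tally its weight.
  m = 00 → c = 000000, weight = 0.
  m = 10 → c = 110110, weight = 4.
  m = 01 → c = 011011, weight = 4.
  m = 11 → c = 101101, weight = 4.
Tally weights:
  weight 0: 1 codewords.
  weight 4: 3 codewords.
Minimum distance d = smallest w > 0 with A_w > 0 = 4.
Sanity: Σ A_w = 4 = 2^2 = 4 ✓.


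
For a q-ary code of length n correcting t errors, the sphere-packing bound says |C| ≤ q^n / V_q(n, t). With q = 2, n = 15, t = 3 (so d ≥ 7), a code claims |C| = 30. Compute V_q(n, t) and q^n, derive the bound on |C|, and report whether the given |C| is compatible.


V_q(n, t) = 576, q^n = 32768, Hamming bound = 56, |C| = 30 ≤ bound (satisfied).

Step 1: Compute V_q(n, t) = Σ_{j=0}^3 C(n, j) (q−1)^j.
  j = 0: C(15,0)·(1)^0 = 1·1 = 1.
  j = 1: C(15,1)·(1)^1 = 15·1 = 15.
  j = 2: C(15,2)·(1)^2 = 105·1 = 105.
  j = 3: C(15,3)·(1)^3 = 455·1 = 455.
  V_q(n, t) = 1 + 15 + 105 + 455 = 576.
Step 2: q^n = 2^15 = 32768.
Step 3: Hamming bound ⌊q^n / V_q(n,t)⌋ = ⌊32768/576⌋ = 56.
Step 4: Compare |C| = 30 to 56: satisfied.
The claimed |C| lies below the Hamming bound.


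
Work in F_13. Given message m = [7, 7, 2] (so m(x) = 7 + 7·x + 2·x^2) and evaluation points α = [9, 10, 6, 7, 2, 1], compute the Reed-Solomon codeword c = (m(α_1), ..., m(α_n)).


c = [11, 4, 4, 11, 3, 3]

Message polynomial: m(x) = 7 + 7·x + 2·x^2 (mod 13).
For each evaluation point α_i, compute m(α_i) mod 13:
  α_1 = 9: Horner steps 2 → 12 → 11, so m(9) = 11.
  α_2 = 10: Horner steps 2 → 1 → 4, so m(10) = 4.
  α_3 = 6: Horner steps 2 → 6 → 4, so m(6) = 4.
  α_4 = 7: Horner steps 2 → 8 → 11, so m(7) = 11.
  α_5 = 2: Horner steps 2 → 11 → 3, so m(2) = 3.
  α_6 = 1: Horner steps 2 → 9 → 3, so m(1) = 3.
Codeword c = [11, 4, 4, 11, 3, 3] ∈ F_13^6.


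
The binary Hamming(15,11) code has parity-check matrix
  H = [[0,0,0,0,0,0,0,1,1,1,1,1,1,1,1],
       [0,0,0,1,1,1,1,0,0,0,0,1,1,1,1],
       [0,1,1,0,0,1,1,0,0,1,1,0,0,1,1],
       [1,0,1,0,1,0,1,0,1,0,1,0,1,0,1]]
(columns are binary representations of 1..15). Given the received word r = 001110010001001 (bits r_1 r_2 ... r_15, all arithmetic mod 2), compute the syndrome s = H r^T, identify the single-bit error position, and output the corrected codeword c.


s = (1, 0, 0, 1)^T, error position = 9, corrected codeword c = 001110011001001

Compute s = H r^T mod 2 one row at a time:
  s_1 = 1 + 0 + 0 + 0 + 1 + 0 + 0 + 1 = 3 ≡ 1 (mod 2).
  s_2 = 1 + 1 + 0 + 0 + 1 + 0 + 0 + 1 = 4 ≡ 0 (mod 2).
  s_3 = 0 + 1 + 0 + 0 + 0 + 0 + 0 + 1 = 2 ≡ 0 (mod 2).
  s_4 = 0 + 1 + 1 + 0 + 0 + 0 + 0 + 1 = 3 ≡ 1 (mod 2).
s = (1, 0, 0, 1)^T — this equals column 9 of H (binary 1001), so error is at position 9.
Correct: flip bit 9 of r = 001110010001001 to get c = 001110011001001.


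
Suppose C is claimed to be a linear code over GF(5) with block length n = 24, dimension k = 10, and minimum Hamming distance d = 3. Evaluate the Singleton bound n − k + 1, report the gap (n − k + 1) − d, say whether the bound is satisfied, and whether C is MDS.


Singleton RHS = n − k + 1 = 15, slack = 12, bound satisfied, not MDS.

Singleton bound: d ≤ n − k + 1.
Here n = 24, k = 10, so n − k + 1 = 15.
Given d = 3, check d ≤ 15: YES.
Slack = (n − k + 1) − d = 12.
The code is NOT MDS (slack = 12 > 0).
Description: the claimed parameters are [24, 10, 3]_5; such a code would be non-MDS.


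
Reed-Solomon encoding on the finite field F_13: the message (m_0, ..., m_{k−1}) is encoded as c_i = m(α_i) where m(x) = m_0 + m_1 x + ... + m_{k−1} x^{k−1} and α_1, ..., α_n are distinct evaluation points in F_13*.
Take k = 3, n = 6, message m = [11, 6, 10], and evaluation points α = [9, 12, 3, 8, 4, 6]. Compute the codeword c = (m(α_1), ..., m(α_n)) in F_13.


c = [4, 2, 2, 10, 0, 4]

Message polynomial: m(x) = 11 + 6·x + 10·x^2 (mod 13).
For each evaluation point α_i, compute m(α_i) mod 13:
  α_1 = 9: Horner steps 10 → 5 → 4, so m(9) = 4.
  α_2 = 12: Horner steps 10 → 9 → 2, so m(12) = 2.
  α_3 = 3: Horner steps 10 → 10 → 2, so m(3) = 2.
  α_4 = 8: Horner steps 10 → 8 → 10, so m(8) = 10.
  α_5 = 4: Horner steps 10 → 7 → 0, so m(4) = 0.
  α_6 = 6: Horner steps 10 → 1 → 4, so m(6) = 4.
Codeword c = [4, 2, 2, 10, 0, 4] ∈ F_13^6.


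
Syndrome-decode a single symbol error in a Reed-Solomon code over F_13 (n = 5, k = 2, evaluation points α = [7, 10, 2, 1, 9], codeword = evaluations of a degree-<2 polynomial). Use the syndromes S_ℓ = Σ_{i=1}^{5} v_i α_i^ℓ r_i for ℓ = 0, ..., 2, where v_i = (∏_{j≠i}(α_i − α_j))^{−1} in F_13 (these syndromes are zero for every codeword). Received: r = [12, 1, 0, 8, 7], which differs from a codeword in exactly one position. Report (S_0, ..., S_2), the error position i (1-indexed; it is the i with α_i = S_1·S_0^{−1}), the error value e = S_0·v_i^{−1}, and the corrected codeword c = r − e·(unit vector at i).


S = (10, 12, 4), error at position 5, error magnitude e = 11, c = [12, 1, 0, 8, 9].

Step 1: column multipliers v_i = (∏_{j≠i}(α_i − α_j))^{−1} mod 13.
  i = 1 (α = 7): (7−10)(7−2)(7−1)(7−9) = (−3)·5·6·(−2) = 180 ≡ 11, so v_1 = 11^{−1} = 6 (mod 13).
  i = 2 (α = 10): (10−7)(10−2)(10−1)(10−9) = 3·8·9·1 = 216 ≡ 8, so v_2 = 8^{−1} = 5 (mod 13).
  i = 3 (α = 2): (2−7)(2−10)(2−1)(2−9) = (−5)·(−8)·1·(−7) = −280 ≡ 6, so v_3 = 6^{−1} = 11 (mod 13).
  i = 4 (α = 1): (1−7)(1−10)(1−2)(1−9) = (−6)·(−9)·(−1)·(−8) = 432 ≡ 3, so v_4 = 3^{−1} = 9 (mod 13).
  i = 5 (α = 9): (9−7)(9−10)(9−2)(9−1) = 2·(−1)·7·8 = −112 ≡ 5, so v_5 = 5^{−1} = 8 (mod 13).
  v = [6, 5, 11, 9, 8].
Step 2: syndromes of r = [12, 1, 0, 8, 7] (all sums mod 13).
  S_0 = Σ v_i r_i = 6·12 + 5·1 + 11·0 + 9·8 + 8·7 = 205 ≡ 10.
  S_1 = Σ v_i α_i r_i = 6·7·12 + 5·10·1 + 11·2·0 + 9·1·8 + 8·9·7 = 1130 ≡ 12.
  α_i^2 mod 13 = [10, 9, 4, 1, 3].
  S_2 = Σ v_i α_i^2 r_i = 6·10·12 + 5·9·1 + 11·4·0 + 9·1·8 + 8·3·7 = 1005 ≡ 4.
  S = (10, 12, 4) ≠ 0, so r is not a codeword (an error is present).
Step 3: locate the error. For a single error e at position i, S_ℓ = v_i·e·α_i^ℓ, so α_err = S_1/S_0.
  S_0^{−1} = 10^{−1} = 4 (mod 13), so α_err = 12·4 = 48 ≡ 9 = α_5. Error position i = 5.
  Consistency check: S_2/S_1 = 4·12 = 48 ≡ 9 = α_err ✓ (single-error assumption holds).
Step 4: error magnitude e = S_0/v_5 = S_0·∏_{j≠5}(α_5 − α_j) = 10·5 = 50 ≡ 11 (mod 13).
Step 5: correct position 5: c_5 = r_5 − e = 7 − 11 ≡ 9 (mod 13). Hence c = [12, 1, 0, 8, 9].
  Check: interpolating c through the α_i gives m(x) = 3 + 5·x (degree < 2) with m(α_i) = c_i for every i, so c is indeed a codeword.


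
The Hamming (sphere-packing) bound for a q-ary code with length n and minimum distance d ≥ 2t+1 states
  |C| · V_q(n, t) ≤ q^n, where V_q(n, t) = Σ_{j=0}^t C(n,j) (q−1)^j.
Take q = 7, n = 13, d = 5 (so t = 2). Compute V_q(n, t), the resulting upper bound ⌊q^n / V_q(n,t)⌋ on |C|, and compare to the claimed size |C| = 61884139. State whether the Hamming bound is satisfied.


V_q(n, t) = 2887, q^n = 96889010407, Hamming bound = 33560446, |C| = 61884139 > bound (violated).

Step 1: Compute V_q(n, t) = Σ_{j=0}^2 C(n, j) (q−1)^j.
  j = 0: C(13,0)·(6)^0 = 1·1 = 1.
  j = 1: C(13,1)·(6)^1 = 13·6 = 78.
  j = 2: C(13,2)·(6)^2 = 78·36 = 2808.
  V_q(n, t) = 1 + 78 + 2808 = 2887.
Step 2: q^n = 7^13 = 96889010407.
Step 3: Hamming bound ⌊q^n / V_q(n,t)⌋ = ⌊96889010407/2887⌋ = 33560446.
Step 4: Compare |C| = 61884139 to 33560446: violated.
The claimed |C| lies above the Hamming bound, so no 7-ary code of length 13 with d ≥ 5 can have 61884139 codewords.


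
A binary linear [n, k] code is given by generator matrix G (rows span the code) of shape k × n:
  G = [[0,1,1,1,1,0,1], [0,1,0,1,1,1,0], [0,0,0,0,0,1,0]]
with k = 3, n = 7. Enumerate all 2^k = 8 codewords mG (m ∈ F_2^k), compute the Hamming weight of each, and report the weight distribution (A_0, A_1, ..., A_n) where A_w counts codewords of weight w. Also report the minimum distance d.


Weight distribution: A_0 = 1, A_1 = 1, A_2 = 1, A_3 = 2, A_4 = 1, A_5 = 1, A_6 = 1. Minimum distance d = 1.

Enumerate all 2^3 = 8 messages m ∈ F_2^3.
For each, compute codeword c = mG in F_2^7, then tally its weight.
  m = 000 → c = 0000000, weight = 0.
  m = 100 → c = 0111101, weight = 5.
  m = 010 → c = 0101110, weight = 4.
  m = 110 → c = 0010011, weight = 3.
  m = 001 → c = 0000010, weight = 1.
  m = 101 → c = 0111111, weight = 6.
  m = 011 → c = 0101100, weight = 3.
  m = 111 → c = 0010001, weight = 2.
Tally weights:
  weight 0: 1 codewords.
  weight 1: 1 codewords.
  weight 2: 1 codewords.
  weight 3: 2 codewords.
  weight 4: 1 codewords.
  weight 5: 1 codewords.
  weight 6: 1 codewords.
Minimum distance d = smallest w > 0 with A_w > 0 = 1.
Sanity: Σ A_w = 8 = 2^3 = 8 ✓.


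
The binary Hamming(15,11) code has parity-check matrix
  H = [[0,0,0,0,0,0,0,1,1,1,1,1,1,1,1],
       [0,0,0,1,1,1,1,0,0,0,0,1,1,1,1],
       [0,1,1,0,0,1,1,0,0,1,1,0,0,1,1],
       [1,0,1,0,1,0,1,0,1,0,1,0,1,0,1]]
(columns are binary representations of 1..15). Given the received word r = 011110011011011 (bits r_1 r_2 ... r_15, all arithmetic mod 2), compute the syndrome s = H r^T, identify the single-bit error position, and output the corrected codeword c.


s = (0, 1, 1, 1)^T, error position = 7, corrected codeword c = 011110111011011

Compute s = H r^T mod 2 one row at a time:
  s_1 = 1 + 1 + 0 + 1 + 1 + 0 + 1 + 1 = 6 ≡ 0 (mod 2).
  s_2 = 1 + 1 + 0 + 0 + 1 + 0 + 1 + 1 = 5 ≡ 1 (mod 2).
  s_3 = 1 + 1 + 0 + 0 + 0 + 1 + 1 + 1 = 5 ≡ 1 (mod 2).
  s_4 = 0 + 1 + 1 + 0 + 1 + 1 + 0 + 1 = 5 ≡ 1 (mod 2).
s = (0, 1, 1, 1)^T — this equals column 7 of H (binary 0111), so error is at position 7.
Correct: flip bit 7 of r = 011110011011011 to get c = 011110111011011.


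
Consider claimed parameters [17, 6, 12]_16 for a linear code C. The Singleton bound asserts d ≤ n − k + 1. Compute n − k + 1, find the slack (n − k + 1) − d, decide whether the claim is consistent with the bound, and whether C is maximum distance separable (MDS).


Singleton RHS = n − k + 1 = 12, slack = 0, bound satisfied, MDS.

Singleton bound: d ≤ n − k + 1.
Here n = 17, k = 6, so n − k + 1 = 12.
Given d = 12, check d ≤ 12: YES.
Slack = (n − k + 1) − d = 0.
The code is MDS (slack = 0).
Description: the claimed parameters are [17, 6, 12]_16; such a code would be MDS (meets Singleton bound).


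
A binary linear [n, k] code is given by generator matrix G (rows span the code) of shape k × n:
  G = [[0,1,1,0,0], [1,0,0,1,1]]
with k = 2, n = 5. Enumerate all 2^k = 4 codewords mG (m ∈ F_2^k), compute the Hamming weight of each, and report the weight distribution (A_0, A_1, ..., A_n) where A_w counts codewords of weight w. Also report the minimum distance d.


Weight distribution: A_0 = 1, A_2 = 1, A_3 = 1, A_5 = 1. Minimum distance d = 2.

Enumerate all 2^2 = 4 messages m ∈ F_2^2.
For each, compute codeword c = mG in F_2^5, then tally its weight.
  m = 00 → c = 00000, weight = 0.
  m = 10 → c = 01100, weight = 2.
  m = 01 → c = 10011, weight = 3.
  m = 11 → c = 11111, weight = 5.
Tally weights:
  weight 0: 1 codewords.
  weight 2: 1 codewords.
  weight 3: 1 codewords.
  weight 5: 1 codewords.
Minimum distance d = smallest w > 0 with A_w > 0 = 2.
Sanity: Σ A_w = 4 = 2^2 = 4 ✓.


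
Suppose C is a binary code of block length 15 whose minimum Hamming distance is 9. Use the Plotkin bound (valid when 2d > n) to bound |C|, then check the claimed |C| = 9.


Plotkin bound M ≤ 6; given |C| = 9 > bound (violated).

Check applicability: 2d = 18, n = 15.
2d − n = 3 > 0, so Plotkin applies.
Compute d/(2d−n) = 9/3 ≈ 3.0000.
⌊d/(2d−n)⌋ = 3.
Plotkin bound: M ≤ 2·3 = 6.
Given |C| = 9, check: VIOLATED.
This |C| is above the Plotkin bound, so no binary code with n = 15, d = 9 and 9 codewords exists.


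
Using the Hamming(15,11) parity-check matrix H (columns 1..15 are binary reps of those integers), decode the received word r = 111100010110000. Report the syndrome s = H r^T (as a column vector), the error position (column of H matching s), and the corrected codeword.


s = (1, 1, 0, 1)^T, error position = 13, corrected codeword c = 111100010110100

Compute s = H r^T mod 2 one row at a time:
  s_1 = 1 + 0 + 1 + 1 + 0 + 0 + 0 + 0 = 3 ≡ 1 (mod 2).
  s_2 = 1 + 0 + 0 + 0 + 0 + 0 + 0 + 0 = 1 ≡ 1 (mod 2).
  s_3 = 1 + 1 + 0 + 0 + 1 + 1 + 0 + 0 = 4 ≡ 0 (mod 2).
  s_4 = 1 + 1 + 0 + 0 + 0 + 1 + 0 + 0 = 3 ≡ 1 (mod 2).
s = (1, 1, 0, 1)^T — this equals column 13 of H (binary 1101), so error is at position 13.
Correct: flip bit 13 of r = 111100010110000 to get c = 111100010110100.


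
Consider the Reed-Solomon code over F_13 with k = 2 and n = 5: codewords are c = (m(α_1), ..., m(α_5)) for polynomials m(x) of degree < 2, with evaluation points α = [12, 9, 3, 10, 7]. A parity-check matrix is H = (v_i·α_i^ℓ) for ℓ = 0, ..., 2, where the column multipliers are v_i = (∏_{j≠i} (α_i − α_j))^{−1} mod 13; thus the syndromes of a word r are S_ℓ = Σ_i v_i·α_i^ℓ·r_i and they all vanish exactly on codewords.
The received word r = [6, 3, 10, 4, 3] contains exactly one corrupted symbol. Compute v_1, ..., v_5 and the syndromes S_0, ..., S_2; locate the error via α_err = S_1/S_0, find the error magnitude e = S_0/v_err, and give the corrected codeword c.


S = (8, 4, 2), error at position 5, error magnitude e = 2, c = [6, 3, 10, 4, 1].

Step 1: column multipliers v_i = (∏_{j≠i}(α_i − α_j))^{−1} mod 13.
  i = 1 (α = 12): (12−9)(12−3)(12−10)(12−7) = 3·9·2·5 = 270 ≡ 10, so v_1 = 10^{−1} = 4 (mod 13).
  i = 2 (α = 9): (9−12)(9−3)(9−10)(9−7) = (−3)·6·(−1)·2 = 36 ≡ 10, so v_2 = 10^{−1} = 4 (mod 13).
  i = 3 (α = 3): (3−12)(3−9)(3−10)(3−7) = (−9)·(−6)·(−7)·(−4) = 1512 ≡ 4, so v_3 = 4^{−1} = 10 (mod 13).
  i = 4 (α = 10): (10−12)(10−9)(10−3)(10−7) = (−2)·1·7·3 = −42 ≡ 10, so v_4 = 10^{−1} = 4 (mod 13).
  i = 5 (α = 7): (7−12)(7−9)(7−3)(7−10) = (−5)·(−2)·4·(−3) = −120 ≡ 10, so v_5 = 10^{−1} = 4 (mod 13).
  v = [4, 4, 10, 4, 4].
Step 2: syndromes of r = [6, 3, 10, 4, 3] (all sums mod 13).
  S_0 = Σ v_i r_i = 4·6 + 4·3 + 10·10 + 4·4 + 4·3 = 164 ≡ 8.
  S_1 = Σ v_i α_i r_i = 4·12·6 + 4·9·3 + 10·3·10 + 4·10·4 + 4·7·3 = 940 ≡ 4.
  α_i^2 mod 13 = [1, 3, 9, 9, 10].
  S_2 = Σ v_i α_i^2 r_i = 4·1·6 + 4·3·3 + 10·9·10 + 4·9·4 + 4·10·3 = 1224 ≡ 2.
  S = (8, 4, 2) ≠ 0, so r is not a codeword (an error is present).
Step 3: locate the error. For a single error e at position i, S_ℓ = v_i·e·α_i^ℓ, so α_err = S_1/S_0.
  S_0^{−1} = 8^{−1} = 5 (mod 13), so α_err = 4·5 = 20 ≡ 7 = α_5. Error position i = 5.
  Consistency check: S_2/S_1 = 2·10 = 20 ≡ 7 = α_err ✓ (single-error assumption holds).
Step 4: error magnitude e = S_0/v_5 = S_0·∏_{j≠5}(α_5 − α_j) = 8·10 = 80 ≡ 2 (mod 13).
Step 5: correct position 5: c_5 = r_5 − e = 3 − 2 ≡ 1 (mod 13). Hence c = [6, 3, 10, 4, 1].
  Check: interpolating c through the α_i gives m(x) = 7 + 1·x (degree < 2) with m(α_i) = c_i for every i, so c is indeed a codeword.


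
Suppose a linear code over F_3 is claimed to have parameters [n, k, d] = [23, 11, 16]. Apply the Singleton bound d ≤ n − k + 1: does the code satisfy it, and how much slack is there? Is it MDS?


Singleton RHS = n − k + 1 = 13, slack = -3, bound violated (no such code; not MDS).

Singleton bound: d ≤ n − k + 1.
Here n = 23, k = 11, so n − k + 1 = 13.
Given d = 16, check d ≤ 13: NO.
Slack = (n − k + 1) − d = -3.
The slack is negative: d = 16 exceeds n − k + 1 = 13 by 3, so the Singleton bound is violated and no linear [23, 11, 16]_3 code can exist. In particular it is not MDS (MDS requires d = n − k + 1 exactly).
Description: the claimed parameters are [23, 11, 16]_3; such a code would be impossible (violates the Singleton bound).


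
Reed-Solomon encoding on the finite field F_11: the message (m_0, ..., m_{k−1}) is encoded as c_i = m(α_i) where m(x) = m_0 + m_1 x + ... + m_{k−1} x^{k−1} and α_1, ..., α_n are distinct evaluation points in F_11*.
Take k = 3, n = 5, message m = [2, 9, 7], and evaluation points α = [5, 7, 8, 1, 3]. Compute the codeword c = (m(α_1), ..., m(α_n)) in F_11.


c = [2, 1, 5, 7, 4]

Message polynomial: m(x) = 2 + 9·x + 7·x^2 (mod 11).
For each evaluation point α_i, compute m(α_i) mod 11:
  α_1 = 5: Horner steps 7 → 0 → 2, so m(5) = 2.
  α_2 = 7: Horner steps 7 → 3 → 1, so m(7) = 1.
  α_3 = 8: Horner steps 7 → 10 → 5, so m(8) = 5.
  α_4 = 1: Horner steps 7 → 5 → 7, so m(1) = 7.
  α_5 = 3: Horner steps 7 → 8 → 4, so m(3) = 4.
Codeword c = [2, 1, 5, 7, 4] ∈ F_11^5.


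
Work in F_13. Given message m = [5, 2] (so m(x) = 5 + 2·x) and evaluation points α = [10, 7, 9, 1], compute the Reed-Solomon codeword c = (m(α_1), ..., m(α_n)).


c = [12, 6, 10, 7]

Message polynomial: m(x) = 5 + 2·x (mod 13).
For each evaluation point α_i, compute m(α_i) mod 13:
  α_1 = 10: Horner steps 2 → 12, so m(10) = 12.
  α_2 = 7: Horner steps 2 → 6, so m(7) = 6.
  α_3 = 9: Horner steps 2 → 10, so m(9) = 10.
  α_4 = 1: Horner steps 2 → 7, so m(1) = 7.
Codeword c = [12, 6, 10, 7] ∈ F_13^4.


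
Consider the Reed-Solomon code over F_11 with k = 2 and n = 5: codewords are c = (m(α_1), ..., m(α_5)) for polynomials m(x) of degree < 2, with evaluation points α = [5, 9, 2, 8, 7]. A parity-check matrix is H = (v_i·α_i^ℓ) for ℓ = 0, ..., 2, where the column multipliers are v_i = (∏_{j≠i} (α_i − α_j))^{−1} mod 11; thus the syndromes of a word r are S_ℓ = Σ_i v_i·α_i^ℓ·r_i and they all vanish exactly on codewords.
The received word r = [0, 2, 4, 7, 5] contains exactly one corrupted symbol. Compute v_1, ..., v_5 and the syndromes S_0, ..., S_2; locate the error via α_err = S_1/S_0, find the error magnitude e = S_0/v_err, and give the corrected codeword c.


S = (9, 8, 1), error at position 5, error magnitude e = 4, c = [0, 2, 4, 7, 1].

Step 1: column multipliers v_i = (∏_{j≠i}(α_i − α_j))^{−1} mod 11.
  i = 1 (α = 5): (5−9)(5−2)(5−8)(5−7) = (−4)·3·(−3)·(−2) = −72 ≡ 5, so v_1 = 5^{−1} = 9 (mod 11).
  i = 2 (α = 9): (9−5)(9−2)(9−8)(9−7) = 4·7·1·2 = 56 ≡ 1, so v_2 = 1^{−1} = 1 (mod 11).
  i = 3 (α = 2): (2−5)(2−9)(2−8)(2−7) = (−3)·(−7)·(−6)·(−5) = 630 ≡ 3, so v_3 = 3^{−1} = 4 (mod 11).
  i = 4 (α = 8): (8−5)(8−9)(8−2)(8−7) = 3·(−1)·6·1 = −18 ≡ 4, so v_4 = 4^{−1} = 3 (mod 11).
  i = 5 (α = 7): (7−5)(7−9)(7−2)(7−8) = 2·(−2)·5·(−1) = 20 ≡ 9, so v_5 = 9^{−1} = 5 (mod 11).
  v = [9, 1, 4, 3, 5].
Step 2: syndromes of r = [0, 2, 4, 7, 5] (all sums mod 11).
  S_0 = Σ v_i r_i = 9·0 + 1·2 + 4·4 + 3·7 + 5·5 = 64 ≡ 9.
  S_1 = Σ v_i α_i r_i = 9·5·0 + 1·9·2 + 4·2·4 + 3·8·7 + 5·7·5 = 393 ≡ 8.
  α_i^2 mod 11 = [3, 4, 4, 9, 5].
  S_2 = Σ v_i α_i^2 r_i = 9·3·0 + 1·4·2 + 4·4·4 + 3·9·7 + 5·5·5 = 386 ≡ 1.
  S = (9, 8, 1) ≠ 0, so r is not a codeword (an error is present).
Step 3: locate the error. For a single error e at position i, S_ℓ = v_i·e·α_i^ℓ, so α_err = S_1/S_0.
  S_0^{−1} = 9^{−1} = 5 (mod 11), so α_err = 8·5 = 40 ≡ 7 = α_5. Error position i = 5.
  Consistency check: S_2/S_1 = 1·7 = 7 ≡ 7 = α_err ✓ (single-error assumption holds).
Step 4: error magnitude e = S_0/v_5 = S_0·∏_{j≠5}(α_5 − α_j) = 9·9 = 81 ≡ 4 (mod 11).
Step 5: correct position 5: c_5 = r_5 − e = 5 − 4 ≡ 1 (mod 11). Hence c = [0, 2, 4, 7, 1].
  Check: interpolating c through the α_i gives m(x) = 3 + 6·x (degree < 2) with m(α_i) = c_i for every i, so c is indeed a codeword.


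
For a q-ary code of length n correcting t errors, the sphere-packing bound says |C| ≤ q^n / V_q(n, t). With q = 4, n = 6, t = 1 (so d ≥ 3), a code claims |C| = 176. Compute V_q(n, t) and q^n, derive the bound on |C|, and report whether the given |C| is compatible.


V_q(n, t) = 19, q^n = 4096, Hamming bound = 215, |C| = 176 ≤ bound (satisfied).

Step 1: Compute V_q(n, t) = Σ_{j=0}^1 C(n, j) (q−1)^j.
  j = 0: C(6,0)·(3)^0 = 1·1 = 1.
  j = 1: C(6,1)·(3)^1 = 6·3 = 18.
  V_q(n, t) = 1 + 18 = 19.
Step 2: q^n = 4^6 = 4096.
Step 3: Hamming bound ⌊q^n / V_q(n,t)⌋ = ⌊4096/19⌋ = 215.
Step 4: Compare |C| = 176 to 215: satisfied.
The claimed |C| lies below the Hamming bound.


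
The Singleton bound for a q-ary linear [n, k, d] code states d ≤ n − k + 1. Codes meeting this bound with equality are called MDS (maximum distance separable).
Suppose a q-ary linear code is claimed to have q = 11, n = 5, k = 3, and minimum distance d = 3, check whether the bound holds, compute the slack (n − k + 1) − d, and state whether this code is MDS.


Singleton RHS = n − k + 1 = 3, slack = 0, bound satisfied, MDS.

Singleton bound: d ≤ n − k + 1.
Here n = 5, k = 3, so n − k + 1 = 3.
Given d = 3, check d ≤ 3: YES.
Slack = (n − k + 1) − d = 0.
The code is MDS (slack = 0).
Description: the claimed parameters are [5, 3, 3]_11; such a code would be MDS (meets Singleton bound).


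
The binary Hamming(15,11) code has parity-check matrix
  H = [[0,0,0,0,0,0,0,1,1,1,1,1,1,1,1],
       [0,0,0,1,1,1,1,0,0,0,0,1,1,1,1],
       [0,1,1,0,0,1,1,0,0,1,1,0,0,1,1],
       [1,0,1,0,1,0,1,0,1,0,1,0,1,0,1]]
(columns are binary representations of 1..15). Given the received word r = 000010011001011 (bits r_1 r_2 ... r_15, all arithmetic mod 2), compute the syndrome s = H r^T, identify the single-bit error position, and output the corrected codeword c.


s = (1, 0, 0, 1)^T, error position = 9, corrected codeword c = 000010010001011

Compute s = H r^T mod 2 one row at a time:
  s_1 = 1 + 1 + 0 + 0 + 1 + 0 + 1 + 1 = 5 ≡ 1 (mod 2).
  s_2 = 0 + 1 + 0 + 0 + 1 + 0 + 1 + 1 = 4 ≡ 0 (mod 2).
  s_3 = 0 + 0 + 0 + 0 + 0 + 0 + 1 + 1 = 2 ≡ 0 (mod 2).
  s_4 = 0 + 0 + 1 + 0 + 1 + 0 + 0 + 1 = 3 ≡ 1 (mod 2).
s = (1, 0, 0, 1)^T — this equals column 9 of H (binary 1001), so error is at position 9.
Correct: flip bit 9 of r = 000010011001011 to get c = 000010010001011.


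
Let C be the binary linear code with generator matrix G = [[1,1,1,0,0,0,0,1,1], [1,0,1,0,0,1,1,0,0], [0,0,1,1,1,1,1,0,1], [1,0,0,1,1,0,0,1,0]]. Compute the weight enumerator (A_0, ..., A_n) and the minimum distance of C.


Weight distribution: A_0 = 1, A_2 = 1, A_3 = 2, A_4 = 3, A_5 = 4, A_6 = 3, A_7 = 2. Minimum distance d = 2.

Enumerate all 2^4 = 16 messages m ∈ F_2^4.
For each, compute codeword c = mG in F_2^9, then tally its weight.
  m = 0000 → c = 000000000, weight = 0.
  m = 1000 → c = 111000011, weight = 5.
  m = 0100 → c = 101001100, weight = 4.
  m = 1100 → c = 010001111, weight = 5.
  m = 0010 → c = 001111101, weight = 6.
  m = 1010 → c = 110111110, weight = 7.
  m = 0110 → c = 100110001, weight = 4.
  m = 1110 → c = 011110010, weight = 5.
  m = 0001 → c = 100110010, weight = 4.
  m = 1001 → c = 011110001, weight = 5.
  m = 0101 → c = 001111110, weight = 6.
  m = 1101 → c = 110111101, weight = 7.
  m = 0011 → c = 101001111, weight = 6.
  m = 1011 → c = 010001100, weight = 3.
  m = 0111 → c = 000000011, weight = 2.
  m = 1111 → c = 111000000, weight = 3.
Tally weights:
  weight 0: 1 codewords.
  weight 2: 1 codewords.
  weight 3: 2 codewords.
  weight 4: 3 codewords.
  weight 5: 4 codewords.
  weight 6: 3 codewords.
  weight 7: 2 codewords.
Minimum distance d = smallest w > 0 with A_w > 0 = 2.
Sanity: Σ A_w = 16 = 2^4 = 16 ✓.


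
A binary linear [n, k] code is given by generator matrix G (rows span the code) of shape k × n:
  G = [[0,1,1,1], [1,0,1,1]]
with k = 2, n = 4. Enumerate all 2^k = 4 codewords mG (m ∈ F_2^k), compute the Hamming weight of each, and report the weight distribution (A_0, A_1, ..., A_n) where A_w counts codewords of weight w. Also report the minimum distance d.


Weight distribution: A_0 = 1, A_2 = 1, A_3 = 2. Minimum distance d = 2.

Enumerate all 2^2 = 4 messages m ∈ F_2^2.
For each, compute codeword c = mG in F_2^4, then tally its weight.
  m = 00 → c = 0000, weight = 0.
  m = 10 → c = 0111, weight = 3.
  m = 01 → c = 1011, weight = 3.
  m = 11 → c = 1100, weight = 2.
Tally weights:
  weight 0: 1 codewords.
  weight 2: 1 codewords.
  weight 3: 2 codewords.
Minimum distance d = smallest w > 0 with A_w > 0 = 2.
Sanity: Σ A_w = 4 = 2^2 = 4 ✓.


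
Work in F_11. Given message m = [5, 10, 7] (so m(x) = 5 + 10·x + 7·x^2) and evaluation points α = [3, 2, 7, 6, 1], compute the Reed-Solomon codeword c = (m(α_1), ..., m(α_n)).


c = [10, 9, 0, 9, 0]

Message polynomial: m(x) = 5 + 10·x + 7·x^2 (mod 11).
For each evaluation point α_i, compute m(α_i) mod 11:
  α_1 = 3: Horner steps 7 → 9 → 10, so m(3) = 10.
  α_2 = 2: Horner steps 7 → 2 → 9, so m(2) = 9.
  α_3 = 7: Horner steps 7 → 4 → 0, so m(7) = 0.
  α_4 = 6: Horner steps 7 → 8 → 9, so m(6) = 9.
  α_5 = 1: Horner steps 7 → 6 → 0, so m(1) = 0.
Codeword c = [10, 9, 0, 9, 0] ∈ F_11^5.


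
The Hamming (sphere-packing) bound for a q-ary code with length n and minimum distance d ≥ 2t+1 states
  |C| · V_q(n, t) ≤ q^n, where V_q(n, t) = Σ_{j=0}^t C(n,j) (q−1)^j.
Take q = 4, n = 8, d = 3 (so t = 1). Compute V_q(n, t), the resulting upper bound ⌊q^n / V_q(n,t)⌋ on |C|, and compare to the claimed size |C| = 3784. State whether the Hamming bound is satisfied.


V_q(n, t) = 25, q^n = 65536, Hamming bound = 2621, |C| = 3784 > bound (violated).

Step 1: Compute V_q(n, t) = Σ_{j=0}^1 C(n, j) (q−1)^j.
  j = 0: C(8,0)·(3)^0 = 1·1 = 1.
  j = 1: C(8,1)·(3)^1 = 8·3 = 24.
  V_q(n, t) = 1 + 24 = 25.
Step 2: q^n = 4^8 = 65536.
Step 3: Hamming bound ⌊q^n / V_q(n,t)⌋ = ⌊65536/25⌋ = 2621.
Step 4: Compare |C| = 3784 to 2621: violated.
The claimed |C| lies above the Hamming bound, so no 4-ary code of length 8 with d ≥ 3 can have 3784 codewords.


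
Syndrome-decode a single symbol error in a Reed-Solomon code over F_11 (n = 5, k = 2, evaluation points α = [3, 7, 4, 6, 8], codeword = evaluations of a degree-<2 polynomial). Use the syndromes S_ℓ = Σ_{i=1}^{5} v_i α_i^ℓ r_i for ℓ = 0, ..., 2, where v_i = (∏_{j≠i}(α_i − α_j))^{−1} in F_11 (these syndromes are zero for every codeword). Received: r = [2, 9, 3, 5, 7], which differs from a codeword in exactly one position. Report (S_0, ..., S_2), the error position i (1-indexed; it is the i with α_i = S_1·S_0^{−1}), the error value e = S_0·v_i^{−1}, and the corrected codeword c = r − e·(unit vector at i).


S = (8, 1, 7), error at position 2, error magnitude e = 3, c = [2, 6, 3, 5, 7].

Step 1: column multipliers v_i = (∏_{j≠i}(α_i − α_j))^{−1} mod 11.
  i = 1 (α = 3): (3−7)(3−4)(3−6)(3−8) = (−4)·(−1)·(−3)·(−5) = 60 ≡ 5, so v_1 = 5^{−1} = 9 (mod 11).
  i = 2 (α = 7): (7−3)(7−4)(7−6)(7−8) = 4·3·1·(−1) = −12 ≡ 10, so v_2 = 10^{−1} = 10 (mod 11).
  i = 3 (α = 4): (4−3)(4−7)(4−6)(4−8) = 1·(−3)·(−2)·(−4) = −24 ≡ 9, so v_3 = 9^{−1} = 5 (mod 11).
  i = 4 (α = 6): (6−3)(6−7)(6−4)(6−8) = 3·(−1)·2·(−2) = 12 ≡ 1, so v_4 = 1^{−1} = 1 (mod 11).
  i = 5 (α = 8): (8−3)(8−7)(8−4)(8−6) = 5·1·4·2 = 40 ≡ 7, so v_5 = 7^{−1} = 8 (mod 11).
  v = [9, 10, 5, 1, 8].
Step 2: syndromes of r = [2, 9, 3, 5, 7] (all sums mod 11).
  S_0 = Σ v_i r_i = 9·2 + 10·9 + 5·3 + 1·5 + 8·7 = 184 ≡ 8.
  S_1 = Σ v_i α_i r_i = 9·3·2 + 10·7·9 + 5·4·3 + 1·6·5 + 8·8·7 = 1222 ≡ 1.
  α_i^2 mod 11 = [9, 5, 5, 3, 9].
  S_2 = Σ v_i α_i^2 r_i = 9·9·2 + 10·5·9 + 5·5·3 + 1·3·5 + 8·9·7 = 1206 ≡ 7.
  S = (8, 1, 7) ≠ 0, so r is not a codeword (an error is present).
Step 3: locate the error. For a single error e at position i, S_ℓ = v_i·e·α_i^ℓ, so α_err = S_1/S_0.
  S_0^{−1} = 8^{−1} = 7 (mod 11), so α_err = 1·7 = 7 ≡ 7 = α_2. Error position i = 2.
  Consistency check: S_2/S_1 = 7·1 = 7 ≡ 7 = α_err ✓ (single-error assumption holds).
Step 4: error magnitude e = S_0/v_2 = S_0·∏_{j≠2}(α_2 − α_j) = 8·10 = 80 ≡ 3 (mod 11).
Step 5: correct position 2: c_2 = r_2 − e = 9 − 3 ≡ 6 (mod 11). Hence c = [2, 6, 3, 5, 7].
  Check: interpolating c through the α_i gives m(x) = 10 + 1·x (degree < 2) with m(α_i) = c_i for every i, so c is indeed a codeword.


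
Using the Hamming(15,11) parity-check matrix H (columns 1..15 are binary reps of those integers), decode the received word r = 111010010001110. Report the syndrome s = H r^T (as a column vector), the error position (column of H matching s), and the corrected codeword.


s = (0, 0, 1, 0)^T, error position = 2, corrected codeword c = 101010010001110

Compute s = H r^T mod 2 one row at a time:
  s_1 = 1 + 0 + 0 + 0 + 1 + 1 + 1 + 0 = 4 ≡ 0 (mod 2).
  s_2 = 0 + 1 + 0 + 0 + 1 + 1 + 1 + 0 = 4 ≡ 0 (mod 2).
  s_3 = 1 + 1 + 0 + 0 + 0 + 0 + 1 + 0 = 3 ≡ 1 (mod 2).
  s_4 = 1 + 1 + 1 + 0 + 0 + 0 + 1 + 0 = 4 ≡ 0 (mod 2).
s = (0, 0, 1, 0)^T — this equals column 2 of H (binary 0010), so error is at position 2.
Correct: flip bit 2 of r = 111010010001110 to get c = 101010010001110.


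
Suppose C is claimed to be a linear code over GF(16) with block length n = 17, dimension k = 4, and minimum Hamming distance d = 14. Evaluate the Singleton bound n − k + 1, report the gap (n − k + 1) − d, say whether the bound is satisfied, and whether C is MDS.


Singleton RHS = n − k + 1 = 14, slack = 0, bound satisfied, MDS.

Singleton bound: d ≤ n − k + 1.
Here n = 17, k = 4, so n − k + 1 = 14.
Given d = 14, check d ≤ 14: YES.
Slack = (n − k + 1) − d = 0.
The code is MDS (slack = 0).
Description: the claimed parameters are [17, 4, 14]_16; such a code would be MDS (meets Singleton bound).


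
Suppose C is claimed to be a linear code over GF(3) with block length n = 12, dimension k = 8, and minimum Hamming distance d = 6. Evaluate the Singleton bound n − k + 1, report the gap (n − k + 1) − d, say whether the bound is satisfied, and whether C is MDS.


Singleton RHS = n − k + 1 = 5, slack = -1, bound violated (no such code; not MDS).

Singleton bound: d ≤ n − k + 1.
Here n = 12, k = 8, so n − k + 1 = 5.
Given d = 6, check d ≤ 5: NO.
Slack = (n − k + 1) − d = -1.
The slack is negative: d = 6 exceeds n − k + 1 = 5 by 1, so the Singleton bound is violated and no linear [12, 8, 6]_3 code can exist. In particular it is not MDS (MDS requires d = n − k + 1 exactly).
Description: the claimed parameters are [12, 8, 6]_3; such a code would be impossible (violates the Singleton bound).


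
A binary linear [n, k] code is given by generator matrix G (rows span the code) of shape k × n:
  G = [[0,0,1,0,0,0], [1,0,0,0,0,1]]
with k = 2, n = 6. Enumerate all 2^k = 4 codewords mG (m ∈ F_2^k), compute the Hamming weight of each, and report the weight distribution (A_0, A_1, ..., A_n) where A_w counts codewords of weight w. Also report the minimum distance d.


Weight distribution: A_0 = 1, A_1 = 1, A_2 = 1, A_3 = 1. Minimum distance d = 1.

Enumerate all 2^2 = 4 messages m ∈ F_2^2.
For each, compute codeword c = mG in F_2^6, then tally its weight.
  m = 00 → c = 000000, weight = 0.
  m = 10 → c = 001000, weight = 1.
  m = 01 → c = 100001, weight = 2.
  m = 11 → c = 101001, weight = 3.
Tally weights:
  weight 0: 1 codewords.
  weight 1: 1 codewords.
  weight 2: 1 codewords.
  weight 3: 1 codewords.
Minimum distance d = smallest w > 0 with A_w > 0 = 1.
Sanity: Σ A_w = 4 = 2^2 = 4 ✓.


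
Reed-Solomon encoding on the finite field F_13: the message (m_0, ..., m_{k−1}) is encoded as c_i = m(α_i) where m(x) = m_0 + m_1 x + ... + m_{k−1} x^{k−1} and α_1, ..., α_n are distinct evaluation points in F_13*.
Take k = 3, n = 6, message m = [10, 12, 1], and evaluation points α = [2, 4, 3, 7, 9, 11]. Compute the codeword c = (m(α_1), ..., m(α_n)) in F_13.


c = [12, 9, 3, 0, 4, 3]

Message polynomial: m(x) = 10 + 12·x + 1·x^2 (mod 13).
For each evaluation point α_i, compute m(α_i) mod 13:
  α_1 = 2: Horner steps 1 → 1 → 12, so m(2) = 12.
  α_2 = 4: Horner steps 1 → 3 → 9, so m(4) = 9.
  α_3 = 3: Horner steps 1 → 2 → 3, so m(3) = 3.
  α_4 = 7: Horner steps 1 → 6 → 0, so m(7) = 0.
  α_5 = 9: Horner steps 1 → 8 → 4, so m(9) = 4.
  α_6 = 11: Horner steps 1 → 10 → 3, so m(11) = 3.
Codeword c = [12, 9, 3, 0, 4, 3] ∈ F_13^6.


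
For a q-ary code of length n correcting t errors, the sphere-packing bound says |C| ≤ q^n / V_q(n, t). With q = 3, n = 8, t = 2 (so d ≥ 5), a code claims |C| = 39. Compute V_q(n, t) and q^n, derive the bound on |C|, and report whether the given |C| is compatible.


V_q(n, t) = 129, q^n = 6561, Hamming bound = 50, |C| = 39 ≤ bound (satisfied).

Step 1: Compute V_q(n, t) = Σ_{j=0}^2 C(n, j) (q−1)^j.
  j = 0: C(8,0)·(2)^0 = 1·1 = 1.
  j = 1: C(8,1)·(2)^1 = 8·2 = 16.
  j = 2: C(8,2)·(2)^2 = 28·4 = 112.
  V_q(n, t) = 1 + 16 + 112 = 129.
Step 2: q^n = 3^8 = 6561.
Step 3: Hamming bound ⌊q^n / V_q(n,t)⌋ = ⌊6561/129⌋ = 50.
Step 4: Compare |C| = 39 to 50: satisfied.
The claimed |C| lies below the Hamming bound.
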